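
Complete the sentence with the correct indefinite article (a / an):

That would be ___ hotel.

a

The indefinite article is chosen by the initial *sound* of the following word, not its spelling.
*hotel* begins with the sound /h/ (h is pronounced) — a consonant sound.
So the article is *a*: That would be a hotel.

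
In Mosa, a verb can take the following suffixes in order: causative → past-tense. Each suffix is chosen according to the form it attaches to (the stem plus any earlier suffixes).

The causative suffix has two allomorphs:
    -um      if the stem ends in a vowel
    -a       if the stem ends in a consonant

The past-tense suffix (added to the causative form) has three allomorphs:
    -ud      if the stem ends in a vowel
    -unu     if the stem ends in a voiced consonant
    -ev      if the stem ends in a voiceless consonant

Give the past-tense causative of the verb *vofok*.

The final sound of *vofok* is /k/, which is a consonant, so the causative suffix is -a, giving *vofoka*.
Since the final sound of the causative form *vofoka* is /a/ (a vowel), it takes -ud, giving *vofokaud*.

vofokaud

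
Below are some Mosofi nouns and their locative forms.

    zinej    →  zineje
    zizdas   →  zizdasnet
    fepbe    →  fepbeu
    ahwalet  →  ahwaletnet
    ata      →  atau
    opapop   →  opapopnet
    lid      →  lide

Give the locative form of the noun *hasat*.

Looking at the final sound of each stem: -net when the stem ends in a voiceless consonant (*zizdas*, *ahwalet*, *opapop*); -e when the stem ends in a voiced consonant (*zinej*, *lid*); -u when the stem ends in a vowel (*fepbe*, *ata*).
The final sound of *hasat* is /t/, which is a voiceless consonant, so the suffix is -net, giving *hasatnet*.

hasatnet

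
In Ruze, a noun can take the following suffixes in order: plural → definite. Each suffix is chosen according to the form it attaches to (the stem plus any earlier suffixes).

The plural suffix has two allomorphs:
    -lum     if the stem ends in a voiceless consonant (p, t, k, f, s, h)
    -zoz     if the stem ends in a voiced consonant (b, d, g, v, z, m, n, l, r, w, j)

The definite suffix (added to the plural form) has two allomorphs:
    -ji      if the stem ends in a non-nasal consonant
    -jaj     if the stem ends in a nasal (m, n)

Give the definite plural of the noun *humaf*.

humaflumjaj

*humaf* — final consonant /f/ (voiceless) → -lum → *humaflum*.
The final consonant of the plural form *humaflum* is /m/, which is a nasal, so the definite suffix is -jaj, giving *humaflumjaj*.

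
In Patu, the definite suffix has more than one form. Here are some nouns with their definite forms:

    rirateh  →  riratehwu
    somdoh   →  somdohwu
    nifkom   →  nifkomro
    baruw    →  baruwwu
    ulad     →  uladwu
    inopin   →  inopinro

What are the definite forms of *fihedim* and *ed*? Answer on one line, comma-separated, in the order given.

fihedimro, edwu

The alternation tracks the final consonant of the stem — -ro when the stem ends in a nasal (*nifkom*, *inopin*); -wu when the stem ends in a non-nasal consonant (*rirateh*, *somdoh*, *baruw*, *ulad*).
The final consonant of *fihedim* is /m/, which is a nasal, so the suffix is -ro, giving *fihedimro*.
The final consonant of *ed* is /d/, which is non-nasal, so the suffix is -wu, giving *edwu*.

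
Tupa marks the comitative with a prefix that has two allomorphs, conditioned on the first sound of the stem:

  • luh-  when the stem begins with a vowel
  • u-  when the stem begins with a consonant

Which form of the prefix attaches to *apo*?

luh-

*apo*: first sound = /a/, a vowel → luh-.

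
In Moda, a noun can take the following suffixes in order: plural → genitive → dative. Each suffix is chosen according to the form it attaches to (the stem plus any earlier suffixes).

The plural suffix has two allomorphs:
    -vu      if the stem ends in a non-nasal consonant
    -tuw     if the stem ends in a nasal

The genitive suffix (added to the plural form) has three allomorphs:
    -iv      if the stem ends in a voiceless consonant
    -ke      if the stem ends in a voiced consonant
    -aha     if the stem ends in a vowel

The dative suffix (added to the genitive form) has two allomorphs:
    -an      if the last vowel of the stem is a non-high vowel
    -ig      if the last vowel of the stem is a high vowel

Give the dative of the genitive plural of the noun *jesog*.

*jesog* — final consonant /g/ (non-nasal) → -vu → *jesogvu*.
Since the final sound of the plural form *jesogvu* is /u/ (a vowel), it takes -aha, giving *jesogvuaha*.
The last vowel of the genitive form *jesogvuaha* is /a/, which is a non-high vowel, so the dative suffix is -an, giving *jesogvuahaan*.

jesogvuahaan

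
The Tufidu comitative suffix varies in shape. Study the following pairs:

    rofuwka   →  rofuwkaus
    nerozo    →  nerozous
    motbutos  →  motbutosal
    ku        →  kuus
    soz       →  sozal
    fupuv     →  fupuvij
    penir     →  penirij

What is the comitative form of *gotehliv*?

Looking at the final sound of each stem: -al when the stem ends in a sibilant (*motbutos*, *soz*); -ij when the stem ends in a non-sibilant consonant (*fupuv*, *penir*); -us when the stem ends in a vowel (*rofuwka*, *nerozo*, *ku*).
Since the final sound of *gotehliv* is /v/ (a non-sibilant consonant), it takes -ij, giving *gotehlivij*.

gotehlivij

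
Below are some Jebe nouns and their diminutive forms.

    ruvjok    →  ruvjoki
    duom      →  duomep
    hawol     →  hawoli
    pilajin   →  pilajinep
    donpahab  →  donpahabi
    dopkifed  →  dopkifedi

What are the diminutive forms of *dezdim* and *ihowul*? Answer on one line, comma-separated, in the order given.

dezdimep, ihowuli

Looking at the final consonant of each stem: -ep when the stem ends in a nasal (*duom*, *pilajin*); -i when the stem ends in a non-nasal consonant (*ruvjok*, *hawol*, *donpahab*, *dopkifed*).
*dezdim*: final consonant = /m/, a nasal → -ep → *dezdimep*.
Since the final consonant of *ihowul* is /l/ (non-nasal), it takes -i, giving *ihowuli*.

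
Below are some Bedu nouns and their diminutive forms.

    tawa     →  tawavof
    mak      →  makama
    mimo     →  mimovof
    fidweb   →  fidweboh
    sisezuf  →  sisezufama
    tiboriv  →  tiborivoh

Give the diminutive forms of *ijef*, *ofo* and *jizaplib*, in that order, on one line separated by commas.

The alternation tracks the final sound of the stem — -ama when the stem ends in a voiceless consonant (*mak*, *sisezuf*); -oh when the stem ends in a voiced consonant (*fidweb*, *tiboriv*); -vof when the stem ends in a vowel (*tawa*, *mimo*).
*ijef* — final sound /f/ (a voiceless consonant) → -ama → *ijefama*.
*ofo* — final sound /o/ (a vowel) → -vof → *ofovof*.
*jizaplib*: final sound = /b/, a voiced consonant → -oh → *jizapliboh*.

ijefama, ofovof, jizapliboh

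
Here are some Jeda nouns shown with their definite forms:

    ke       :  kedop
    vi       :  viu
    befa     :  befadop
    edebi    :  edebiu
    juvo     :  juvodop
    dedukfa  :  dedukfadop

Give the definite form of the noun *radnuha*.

The pattern is height harmony: -u when the last vowel of the stem is a high vowel (*vi*, *edebi*); -dop when the last vowel of the stem is a non-high vowel (*ke*, *befa*, *juvo*, *dedukfa*).
Since the last vowel of *radnuha* is /a/ (a non-high vowel), it takes -dop, giving *radnuhadop*.

radnuhadop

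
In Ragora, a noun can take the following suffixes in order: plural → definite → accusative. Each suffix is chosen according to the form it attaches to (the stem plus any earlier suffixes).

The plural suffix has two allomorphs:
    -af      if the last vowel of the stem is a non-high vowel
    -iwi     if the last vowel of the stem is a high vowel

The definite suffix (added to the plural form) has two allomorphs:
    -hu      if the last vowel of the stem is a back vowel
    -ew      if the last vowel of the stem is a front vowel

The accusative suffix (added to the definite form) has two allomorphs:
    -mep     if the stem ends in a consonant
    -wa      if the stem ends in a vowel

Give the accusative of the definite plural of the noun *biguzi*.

The last vowel of *biguzi* is /i/, which is a high vowel, so the plural suffix is -iwi, giving *biguziiwi*.
The last vowel of the plural form *biguziiwi* is /i/, which is a front vowel, so the definite suffix is -ew, giving *biguziiwiew*.
The definite form *biguziiwiew*: final sound = /w/, a consonant → -mep → *biguziiwiewmep*.

biguziiwiewmep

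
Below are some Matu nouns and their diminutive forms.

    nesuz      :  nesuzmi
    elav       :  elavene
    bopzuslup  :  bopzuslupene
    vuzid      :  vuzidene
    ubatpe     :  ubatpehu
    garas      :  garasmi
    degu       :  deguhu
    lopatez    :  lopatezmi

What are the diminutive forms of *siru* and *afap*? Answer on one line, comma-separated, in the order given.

The suffix is conditioned by the final sound: -mi when the stem ends in a sibilant (*nesuz*, *garas*, *lopatez*); -ene when the stem ends in a non-sibilant consonant (*elav*, *bopzuslup*, *vuzid*); -hu when the stem ends in a vowel (*ubatpe*, *degu*).
Since the final sound of *siru* is /u/ (a vowel), it takes -hu, giving *siruhu*.
*afap*: final sound = /p/, a non-sibilant consonant → -ene → *afapene*.

siruhu, afapene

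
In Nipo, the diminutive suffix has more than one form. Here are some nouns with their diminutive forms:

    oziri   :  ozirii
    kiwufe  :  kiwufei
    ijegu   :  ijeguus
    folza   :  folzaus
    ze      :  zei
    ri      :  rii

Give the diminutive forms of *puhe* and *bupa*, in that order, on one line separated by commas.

puhei, bupaus

The suffix is conditioned by the last vowel: -i when the last vowel of the stem is a front vowel (*oziri*, *kiwufe*, *ze*, *ri*); -us when the last vowel of the stem is a back vowel (*ijegu*, *folza*).
Since the last vowel of *puhe* is /e/ (a front vowel), it takes -i, giving *puhei*.
*bupa*: last vowel = /a/, a back vowel → -us → *bupaus*.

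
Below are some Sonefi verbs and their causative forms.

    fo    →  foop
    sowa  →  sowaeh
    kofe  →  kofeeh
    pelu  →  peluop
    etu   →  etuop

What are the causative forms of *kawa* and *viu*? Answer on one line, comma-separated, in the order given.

kawaeh, viuop

Looking at the last vowel of each stem: -op when the last vowel of the stem is a rounded vowel (*fo*, *pelu*, *etu*); -eh when the last vowel of the stem is an unrounded vowel (*sowa*, *kofe*).
The last vowel of *kawa* is /a/, which is an unrounded vowel, so the suffix is -eh, giving *kawaeh*.
Since the last vowel of *viu* is /u/ (a rounded vowel), it takes -op, giving *viuop*.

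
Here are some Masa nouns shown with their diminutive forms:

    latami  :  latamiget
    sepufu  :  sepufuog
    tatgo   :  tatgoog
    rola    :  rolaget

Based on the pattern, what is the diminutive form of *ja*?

The pattern is rounding harmony: -og when the last vowel of the stem is a rounded vowel (*sepufu*, *tatgo*); -get when the last vowel of the stem is an unrounded vowel (*latami*, *rola*).
Since the last vowel of *ja* is /a/ (an unrounded vowel), it takes -get, giving *jaget*.

jaget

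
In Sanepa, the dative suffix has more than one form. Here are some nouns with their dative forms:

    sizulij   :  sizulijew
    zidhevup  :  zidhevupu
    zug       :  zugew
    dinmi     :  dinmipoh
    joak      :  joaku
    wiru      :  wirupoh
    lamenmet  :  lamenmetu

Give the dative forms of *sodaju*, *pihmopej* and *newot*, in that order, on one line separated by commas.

sodajupoh, pihmopejew, newotu

Looking at the final sound of each stem: -u when the stem ends in a voiceless consonant (*zidhevup*, *joak*, *lamenmet*); -ew when the stem ends in a voiced consonant (*sizulij*, *zug*); -poh when the stem ends in a vowel (*dinmi*, *wiru*).
*sodaju*: final sound = /u/, a vowel → -poh → *sodajupoh*.
*pihmopej* — final sound /j/ (a voiced consonant) → -ew → *pihmopejew*.
*newot* — final sound /t/ (a voiceless consonant) → -u → *newotu*.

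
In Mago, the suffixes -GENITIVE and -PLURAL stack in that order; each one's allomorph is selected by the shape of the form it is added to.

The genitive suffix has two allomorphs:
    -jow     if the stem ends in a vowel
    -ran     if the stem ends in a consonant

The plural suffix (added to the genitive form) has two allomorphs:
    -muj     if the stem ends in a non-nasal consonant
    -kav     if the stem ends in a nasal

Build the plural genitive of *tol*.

Since the final sound of *tol* is /l/ (a consonant), it takes -ran, giving *tolran*.
Since the final consonant of the genitive form *tolran* is /n/ (a nasal), it takes -kav, giving *tolrankav*.

tolrankav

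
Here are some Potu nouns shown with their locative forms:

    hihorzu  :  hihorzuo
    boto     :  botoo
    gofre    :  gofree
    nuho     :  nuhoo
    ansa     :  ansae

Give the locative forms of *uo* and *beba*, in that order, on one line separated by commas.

The pattern is rounding harmony: -o when the last vowel of the stem is a rounded vowel (*hihorzu*, *boto*, *nuho*); -e when the last vowel of the stem is an unrounded vowel (*gofre*, *ansa*).
Since the last vowel of *uo* is /o/ (a rounded vowel), it takes -o, giving *uoo*.
*beba* — last vowel /a/ (an unrounded vowel) → -e → *bebae*.

uoo, bebae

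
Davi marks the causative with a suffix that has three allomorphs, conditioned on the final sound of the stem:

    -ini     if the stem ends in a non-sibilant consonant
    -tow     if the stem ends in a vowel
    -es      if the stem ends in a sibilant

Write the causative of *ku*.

*ku*: final sound = /u/, a vowel → -tow → *kutow*.

kutow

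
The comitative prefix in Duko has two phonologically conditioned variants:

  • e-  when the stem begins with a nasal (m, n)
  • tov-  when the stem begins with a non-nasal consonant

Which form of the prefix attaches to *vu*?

tov-

*vu* — first consonant /v/ (non-nasal) → tov-.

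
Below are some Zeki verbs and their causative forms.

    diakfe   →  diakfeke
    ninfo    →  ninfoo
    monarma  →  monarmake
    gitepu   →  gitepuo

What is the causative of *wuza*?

Looking at the last vowel of each stem: -o when the last vowel of the stem is a rounded vowel (*ninfo*, *gitepu*); -ke when the last vowel of the stem is an unrounded vowel (*diakfe*, *monarma*).
*wuza* — last vowel /a/ (an unrounded vowel) → -ke → *wuzake*.

wuzake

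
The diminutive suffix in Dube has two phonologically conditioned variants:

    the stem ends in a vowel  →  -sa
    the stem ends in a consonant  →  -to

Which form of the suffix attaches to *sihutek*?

The final sound of *sihutek* is /k/, which is a consonant, so the suffix is -to.

-to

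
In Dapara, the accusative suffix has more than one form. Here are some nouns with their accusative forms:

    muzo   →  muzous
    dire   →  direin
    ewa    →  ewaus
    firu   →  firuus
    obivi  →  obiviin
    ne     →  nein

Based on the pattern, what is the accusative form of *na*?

naus

Looking at the last vowel of each stem: -in when the last vowel of the stem is a front vowel (*dire*, *obivi*, *ne*); -us when the last vowel of the stem is a back vowel (*muzo*, *ewa*, *firu*).
*na* — last vowel /a/ (a back vowel) → -us → *naus*.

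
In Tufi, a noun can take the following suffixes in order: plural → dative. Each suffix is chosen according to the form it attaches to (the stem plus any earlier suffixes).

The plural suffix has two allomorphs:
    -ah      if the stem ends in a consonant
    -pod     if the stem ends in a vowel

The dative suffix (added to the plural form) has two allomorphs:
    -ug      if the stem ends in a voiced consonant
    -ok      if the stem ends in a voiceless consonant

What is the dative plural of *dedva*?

dedvapodug

The final sound of *dedva* is /a/, which is a vowel, so the plural suffix is -pod, giving *dedvapod*.
Since the final consonant of the plural form *dedvapod* is /d/ (voiced), it takes -ug, giving *dedvapodug*.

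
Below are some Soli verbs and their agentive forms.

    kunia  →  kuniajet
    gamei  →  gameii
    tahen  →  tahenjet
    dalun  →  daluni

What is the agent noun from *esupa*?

Looking at the last vowel of each stem: -i when the last vowel of the stem is a high vowel (*gamei*, *dalun*); -jet when the last vowel of the stem is a non-high vowel (*kunia*, *tahen*).
Since the last vowel of *esupa* is /a/ (a non-high vowel), it takes -jet, giving *esupajet*.

esupajet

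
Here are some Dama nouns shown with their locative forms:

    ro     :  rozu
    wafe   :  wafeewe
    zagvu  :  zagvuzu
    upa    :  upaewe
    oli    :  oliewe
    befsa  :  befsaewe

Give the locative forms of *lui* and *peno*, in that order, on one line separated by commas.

The pattern is rounding harmony: -zu when the last vowel of the stem is a rounded vowel (*ro*, *zagvu*); -ewe when the last vowel of the stem is an unrounded vowel (*wafe*, *upa*, *oli*, *befsa*).
*lui*: last vowel = /i/, an unrounded vowel → -ewe → *luiewe*.
The last vowel of *peno* is /o/, which is a rounded vowel, so the suffix is -zu, giving *penozu*.

luiewe, penozu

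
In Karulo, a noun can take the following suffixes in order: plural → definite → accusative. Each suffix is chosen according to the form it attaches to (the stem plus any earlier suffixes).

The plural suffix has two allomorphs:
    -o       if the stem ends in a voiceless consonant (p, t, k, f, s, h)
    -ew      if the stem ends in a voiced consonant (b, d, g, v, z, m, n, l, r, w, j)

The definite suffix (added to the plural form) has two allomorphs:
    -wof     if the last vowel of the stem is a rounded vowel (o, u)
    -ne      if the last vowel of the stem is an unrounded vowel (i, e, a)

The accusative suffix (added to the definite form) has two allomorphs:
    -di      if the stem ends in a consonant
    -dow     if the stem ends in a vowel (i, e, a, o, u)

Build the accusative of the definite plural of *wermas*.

wermasowofdi

*wermas*: final consonant = /s/, voiceless → -o → *wermaso*.
The last vowel of the plural form *wermaso* is /o/, which is a rounded vowel, so the definite suffix is -wof, giving *wermasowof*.
The definite form *wermasowof*: final sound = /f/, a consonant → -di → *wermasowofdi*.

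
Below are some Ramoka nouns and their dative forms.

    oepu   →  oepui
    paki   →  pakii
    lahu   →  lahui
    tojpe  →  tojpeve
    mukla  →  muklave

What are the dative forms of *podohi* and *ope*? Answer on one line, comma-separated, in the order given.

podohii, opeve

The pattern is height harmony: -i when the last vowel of the stem is a high vowel (*oepu*, *paki*, *lahu*); -ve when the last vowel of the stem is a non-high vowel (*tojpe*, *mukla*).
Since the last vowel of *podohi* is /i/ (a high vowel), it takes -i, giving *podohii*.
*ope*: last vowel = /e/, a non-high vowel → -ve → *opeve*.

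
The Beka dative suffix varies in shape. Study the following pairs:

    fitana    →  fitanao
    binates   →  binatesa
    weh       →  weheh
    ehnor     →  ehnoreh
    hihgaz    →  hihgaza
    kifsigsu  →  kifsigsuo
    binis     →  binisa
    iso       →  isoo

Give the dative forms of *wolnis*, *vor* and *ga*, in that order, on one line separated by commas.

Looking at the final sound of each stem: -a when the stem ends in a sibilant (*binates*, *hihgaz*, *binis*); -eh when the stem ends in a non-sibilant consonant (*weh*, *ehnor*); -o when the stem ends in a vowel (*fitana*, *kifsigsu*, *iso*).
*wolnis*: final sound = /s/, a sibilant → -a → *wolnisa*.
*vor*: final sound = /r/, a non-sibilant consonant → -eh → *voreh*.
The final sound of *ga* is /a/, which is a vowel, so the suffix is -o, giving *gao*.

wolnisa, voreh, gao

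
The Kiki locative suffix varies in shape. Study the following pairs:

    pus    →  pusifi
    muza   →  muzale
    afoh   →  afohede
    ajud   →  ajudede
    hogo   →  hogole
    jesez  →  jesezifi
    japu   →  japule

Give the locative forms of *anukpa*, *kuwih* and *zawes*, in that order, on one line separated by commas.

Looking at the final sound of each stem: -ifi when the stem ends in a sibilant (*pus*, *jesez*); -ede when the stem ends in a non-sibilant consonant (*afoh*, *ajud*); -le when the stem ends in a vowel (*muza*, *hogo*, *japu*).
Since the final sound of *anukpa* is /a/ (a vowel), it takes -le, giving *anukpale*.
*kuwih* — final sound /h/ (a non-sibilant consonant) → -ede → *kuwihede*.
*zawes*: final sound = /s/, a sibilant → -ifi → *zawesifi*.

anukpale, kuwihede, zawesifi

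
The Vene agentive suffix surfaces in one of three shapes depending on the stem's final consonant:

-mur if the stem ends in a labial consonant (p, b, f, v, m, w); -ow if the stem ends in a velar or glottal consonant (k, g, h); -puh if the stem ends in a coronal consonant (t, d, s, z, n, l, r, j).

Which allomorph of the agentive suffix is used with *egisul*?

The final consonant of *egisul* is /l/, which is coronal, so the suffix is -puh.

-puh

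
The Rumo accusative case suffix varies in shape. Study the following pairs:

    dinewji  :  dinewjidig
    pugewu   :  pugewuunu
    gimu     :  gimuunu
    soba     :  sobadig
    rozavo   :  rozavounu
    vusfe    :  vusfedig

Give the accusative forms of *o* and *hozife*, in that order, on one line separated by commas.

Looking at the last vowel of each stem: -unu when the last vowel of the stem is a rounded vowel (*pugewu*, *gimu*, *rozavo*); -dig when the last vowel of the stem is an unrounded vowel (*dinewji*, *soba*, *vusfe*).
Since the last vowel of *o* is /o/ (a rounded vowel), it takes -unu, giving *ounu*.
Since the last vowel of *hozife* is /e/ (an unrounded vowel), it takes -dig, giving *hozifedig*.

ounu, hozifedig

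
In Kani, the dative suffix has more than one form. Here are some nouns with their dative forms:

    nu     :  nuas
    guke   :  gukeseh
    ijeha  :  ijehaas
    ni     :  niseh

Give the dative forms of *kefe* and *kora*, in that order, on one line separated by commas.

The pattern is front/back vowel harmony: -seh when the last vowel of the stem is a front vowel (*guke*, *ni*); -as when the last vowel of the stem is a back vowel (*nu*, *ijeha*).
Since the last vowel of *kefe* is /e/ (a front vowel), it takes -seh, giving *kefeseh*.
Since the last vowel of *kora* is /a/ (a back vowel), it takes -as, giving *koraas*.

kefeseh, koraas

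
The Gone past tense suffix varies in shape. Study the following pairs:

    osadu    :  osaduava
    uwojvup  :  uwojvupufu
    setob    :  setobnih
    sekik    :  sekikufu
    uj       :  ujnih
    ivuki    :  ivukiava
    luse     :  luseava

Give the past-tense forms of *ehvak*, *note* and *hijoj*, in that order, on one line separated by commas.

ehvakufu, noteava, hijojnih

The alternation tracks the final sound of the stem — -ufu when the stem ends in a voiceless consonant (*uwojvup*, *sekik*); -nih when the stem ends in a voiced consonant (*setob*, *uj*); -ava when the stem ends in a vowel (*osadu*, *ivuki*, *luse*).
Since the final sound of *ehvak* is /k/ (a voiceless consonant), it takes -ufu, giving *ehvakufu*.
The final sound of *note* is /e/, which is a vowel, so the suffix is -ava, giving *noteava*.
The final sound of *hijoj* is /j/, which is a voiced consonant, so the suffix is -nih, giving *hijojnih*.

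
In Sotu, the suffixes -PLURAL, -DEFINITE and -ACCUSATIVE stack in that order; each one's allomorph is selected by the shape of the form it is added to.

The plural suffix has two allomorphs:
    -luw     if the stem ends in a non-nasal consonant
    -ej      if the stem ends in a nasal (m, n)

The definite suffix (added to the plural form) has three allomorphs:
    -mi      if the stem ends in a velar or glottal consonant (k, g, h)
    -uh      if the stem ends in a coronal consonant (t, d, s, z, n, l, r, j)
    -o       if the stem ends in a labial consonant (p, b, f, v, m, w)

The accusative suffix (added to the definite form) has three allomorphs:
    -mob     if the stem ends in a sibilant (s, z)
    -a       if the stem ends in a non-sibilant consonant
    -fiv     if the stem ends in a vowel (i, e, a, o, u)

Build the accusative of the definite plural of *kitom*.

*kitom* — final consonant /m/ (a nasal) → -ej → *kitomej*.
Since the final consonant of the plural form *kitomej* is /j/ (coronal), it takes -uh, giving *kitomejuh*.
The definite form *kitomejuh*: final sound = /h/, a non-sibilant consonant → -a → *kitomejuha*.

kitomejuha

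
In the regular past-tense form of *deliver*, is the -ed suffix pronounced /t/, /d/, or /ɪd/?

The stem *deliver* ends in a voiced sound other than /d/.
The -ed suffix is realized as /ɪd/ after /t, d/; as /t/ after other voiceless consonants; and as /d/ after other voiced sounds.
So -ed on *deliver* is pronounced /d/.

/d/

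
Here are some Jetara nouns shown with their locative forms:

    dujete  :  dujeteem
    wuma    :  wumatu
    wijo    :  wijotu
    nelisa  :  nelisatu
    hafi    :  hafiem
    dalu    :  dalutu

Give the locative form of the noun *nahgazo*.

Looking at the last vowel of each stem: -em when the last vowel of the stem is a front vowel (*dujete*, *hafi*); -tu when the last vowel of the stem is a back vowel (*wuma*, *wijo*, *nelisa*, *dalu*).
The last vowel of *nahgazo* is /o/, which is a back vowel, so the suffix is -tu, giving *nahgazotu*.

nahgazotu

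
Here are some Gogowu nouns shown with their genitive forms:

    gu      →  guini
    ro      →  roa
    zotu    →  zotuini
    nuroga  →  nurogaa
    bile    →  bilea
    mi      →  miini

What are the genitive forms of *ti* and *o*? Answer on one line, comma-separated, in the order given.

tiini, oa

Looking at the last vowel of each stem: -ini when the last vowel of the stem is a high vowel (*gu*, *zotu*, *mi*); -a when the last vowel of the stem is a non-high vowel (*ro*, *nuroga*, *bile*).
*ti* — last vowel /i/ (a high vowel) → -ini → *tiini*.
Since the last vowel of *o* is /o/ (a non-high vowel), it takes -a, giving *oa*.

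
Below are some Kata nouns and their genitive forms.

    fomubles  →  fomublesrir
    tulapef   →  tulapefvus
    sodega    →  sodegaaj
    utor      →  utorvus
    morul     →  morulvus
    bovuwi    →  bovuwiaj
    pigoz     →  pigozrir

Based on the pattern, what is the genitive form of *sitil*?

sitilvus

The alternation tracks the final sound of the stem — -rir when the stem ends in a sibilant (*fomubles*, *pigoz*); -vus when the stem ends in a non-sibilant consonant (*tulapef*, *utor*, *morul*); -aj when the stem ends in a vowel (*sodega*, *bovuwi*).
*sitil*: final sound = /l/, a non-sibilant consonant → -vus → *sitilvus*.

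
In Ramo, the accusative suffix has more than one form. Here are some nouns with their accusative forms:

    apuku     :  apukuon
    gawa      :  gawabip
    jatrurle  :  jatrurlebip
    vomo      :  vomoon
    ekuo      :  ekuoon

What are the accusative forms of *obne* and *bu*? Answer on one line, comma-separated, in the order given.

The suffix is conditioned by the last vowel: -on when the last vowel of the stem is a rounded vowel (*apuku*, *vomo*, *ekuo*); -bip when the last vowel of the stem is an unrounded vowel (*gawa*, *jatrurle*).
*obne* — last vowel /e/ (an unrounded vowel) → -bip → *obnebip*.
*bu*: last vowel = /u/, a rounded vowel → -on → *buon*.

obnebip, buon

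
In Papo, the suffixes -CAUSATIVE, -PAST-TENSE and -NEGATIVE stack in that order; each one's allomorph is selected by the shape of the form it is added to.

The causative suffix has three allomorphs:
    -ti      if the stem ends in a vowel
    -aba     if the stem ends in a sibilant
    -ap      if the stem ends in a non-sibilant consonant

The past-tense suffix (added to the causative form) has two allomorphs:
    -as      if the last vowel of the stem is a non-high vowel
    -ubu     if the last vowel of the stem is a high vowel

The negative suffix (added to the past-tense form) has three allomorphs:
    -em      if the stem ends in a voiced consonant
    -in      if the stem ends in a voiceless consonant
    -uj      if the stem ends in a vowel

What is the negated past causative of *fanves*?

Since the final sound of *fanves* is /s/ (a sibilant), it takes -aba, giving *fanvesaba*.
The causative form *fanvesaba*: last vowel = /a/, a non-high vowel → -as → *fanvesabaas*.
The past-tense form *fanvesabaas* — final sound /s/ (a voiceless consonant) → -in → *fanvesabaasin*.

fanvesabaasin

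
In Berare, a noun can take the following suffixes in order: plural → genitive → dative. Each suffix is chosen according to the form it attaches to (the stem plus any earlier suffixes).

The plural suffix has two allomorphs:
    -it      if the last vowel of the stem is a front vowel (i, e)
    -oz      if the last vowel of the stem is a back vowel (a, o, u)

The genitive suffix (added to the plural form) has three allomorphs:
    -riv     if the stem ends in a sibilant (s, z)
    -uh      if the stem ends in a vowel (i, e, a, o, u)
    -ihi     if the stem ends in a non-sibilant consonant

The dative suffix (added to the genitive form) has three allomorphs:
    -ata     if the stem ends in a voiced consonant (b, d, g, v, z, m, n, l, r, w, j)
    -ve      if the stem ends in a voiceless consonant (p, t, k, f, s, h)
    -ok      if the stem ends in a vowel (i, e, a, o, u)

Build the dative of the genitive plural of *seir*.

The last vowel of *seir* is /i/, which is a front vowel, so the plural suffix is -it, giving *seirit*.
Since the final sound of the plural form *seirit* is /t/ (a non-sibilant consonant), it takes -ihi, giving *seiritihi*.
The genitive form *seiritihi* — final sound /i/ (a vowel) → -ok → *seiritihiok*.

seiritihiok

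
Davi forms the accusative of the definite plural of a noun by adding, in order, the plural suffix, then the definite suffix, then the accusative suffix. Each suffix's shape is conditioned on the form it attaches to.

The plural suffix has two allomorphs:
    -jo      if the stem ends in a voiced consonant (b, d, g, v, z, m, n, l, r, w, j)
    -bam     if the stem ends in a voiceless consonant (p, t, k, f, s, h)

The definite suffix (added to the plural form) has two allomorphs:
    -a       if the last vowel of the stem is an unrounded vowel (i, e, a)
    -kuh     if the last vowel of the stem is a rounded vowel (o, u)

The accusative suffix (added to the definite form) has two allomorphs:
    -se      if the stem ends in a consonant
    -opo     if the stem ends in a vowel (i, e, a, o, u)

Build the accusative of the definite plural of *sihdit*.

The final consonant of *sihdit* is /t/, which is voiceless, so the plural suffix is -bam, giving *sihditbam*.
Since the last vowel of the plural form *sihditbam* is /a/ (an unrounded vowel), it takes -a, giving *sihditbama*.
Since the final sound of the definite form *sihditbama* is /a/ (a vowel), it takes -opo, giving *sihditbamaopo*.

sihditbamaopo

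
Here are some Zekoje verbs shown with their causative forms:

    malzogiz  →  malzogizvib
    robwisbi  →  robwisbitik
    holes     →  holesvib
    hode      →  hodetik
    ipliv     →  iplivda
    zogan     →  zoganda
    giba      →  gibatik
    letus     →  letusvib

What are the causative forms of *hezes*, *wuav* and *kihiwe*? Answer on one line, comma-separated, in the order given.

Looking at the final sound of each stem: -vib when the stem ends in a sibilant (*malzogiz*, *holes*, *letus*); -da when the stem ends in a non-sibilant consonant (*ipliv*, *zogan*); -tik when the stem ends in a vowel (*robwisbi*, *hode*, *giba*).
Since the final sound of *hezes* is /s/ (a sibilant), it takes -vib, giving *hezesvib*.
Since the final sound of *wuav* is /v/ (a non-sibilant consonant), it takes -da, giving *wuavda*.
*kihiwe*: final sound = /e/, a vowel → -tik → *kihiwetik*.

hezesvib, wuavda, kihiwetik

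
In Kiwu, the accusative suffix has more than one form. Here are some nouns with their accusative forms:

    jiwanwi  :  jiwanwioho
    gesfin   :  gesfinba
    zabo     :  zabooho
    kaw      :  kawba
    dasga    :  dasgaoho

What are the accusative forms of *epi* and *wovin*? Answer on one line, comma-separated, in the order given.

The pattern is consonant vs. vowel: -ba when the stem ends in a consonant (*gesfin*, *kaw*); -oho when the stem ends in a vowel (*jiwanwi*, *zabo*, *dasga*).
*epi* — final sound /i/ (a vowel) → -oho → *epioho*.
Since the final sound of *wovin* is /n/ (a consonant), it takes -ba, giving *wovinba*.

epioho, wovinba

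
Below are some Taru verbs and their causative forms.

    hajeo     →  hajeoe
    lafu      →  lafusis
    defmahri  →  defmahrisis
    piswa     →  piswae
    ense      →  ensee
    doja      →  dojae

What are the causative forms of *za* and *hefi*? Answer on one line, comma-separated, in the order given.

Looking at the last vowel of each stem: -sis when the last vowel of the stem is a high vowel (*lafu*, *defmahri*); -e when the last vowel of the stem is a non-high vowel (*hajeo*, *piswa*, *ense*, *doja*).
*za* — last vowel /a/ (a non-high vowel) → -e → *zae*.
*hefi* — last vowel /i/ (a high vowel) → -sis → *hefisis*.

zae, hefisis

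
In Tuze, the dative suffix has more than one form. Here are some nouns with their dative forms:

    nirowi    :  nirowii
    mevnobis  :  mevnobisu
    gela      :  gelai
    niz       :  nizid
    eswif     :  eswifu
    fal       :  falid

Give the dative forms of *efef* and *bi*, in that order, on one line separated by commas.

The suffix is conditioned by the final sound: -u when the stem ends in a voiceless consonant (*mevnobis*, *eswif*); -id when the stem ends in a voiced consonant (*niz*, *fal*); -i when the stem ends in a vowel (*nirowi*, *gela*).
The final sound of *efef* is /f/, which is a voiceless consonant, so the suffix is -u, giving *efefu*.
*bi*: final sound = /i/, a vowel → -i → *bii*.

efefu, bii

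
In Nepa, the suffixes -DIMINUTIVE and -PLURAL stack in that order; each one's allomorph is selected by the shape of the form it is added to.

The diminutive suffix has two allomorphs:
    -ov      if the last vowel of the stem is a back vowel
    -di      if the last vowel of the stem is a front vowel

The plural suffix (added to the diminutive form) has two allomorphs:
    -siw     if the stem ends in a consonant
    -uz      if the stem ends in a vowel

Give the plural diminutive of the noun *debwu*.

debwuovsiw

*debwu*: last vowel = /u/, a back vowel → -ov → *debwuov*.
The diminutive form *debwuov*: final sound = /v/, a consonant → -siw → *debwuovsiw*.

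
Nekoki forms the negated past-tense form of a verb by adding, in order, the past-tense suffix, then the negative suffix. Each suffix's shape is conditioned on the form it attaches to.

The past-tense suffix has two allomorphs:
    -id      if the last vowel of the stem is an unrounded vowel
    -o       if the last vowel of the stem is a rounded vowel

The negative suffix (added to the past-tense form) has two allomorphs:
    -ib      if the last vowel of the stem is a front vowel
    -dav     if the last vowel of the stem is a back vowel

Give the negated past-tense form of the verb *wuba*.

wubaidib

*wuba* — last vowel /a/ (an unrounded vowel) → -id → *wubaid*.
The past-tense form *wubaid* — last vowel /i/ (a front vowel) → -ib → *wubaidib*.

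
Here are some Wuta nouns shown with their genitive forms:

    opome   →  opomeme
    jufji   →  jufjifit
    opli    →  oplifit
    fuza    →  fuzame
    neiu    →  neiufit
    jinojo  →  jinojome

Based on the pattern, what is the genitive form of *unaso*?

Looking at the last vowel of each stem: -fit when the last vowel of the stem is a high vowel (*jufji*, *opli*, *neiu*); -me when the last vowel of the stem is a non-high vowel (*opome*, *fuza*, *jinojo*).
*unaso* — last vowel /o/ (a non-high vowel) → -me → *unasome*.

unasome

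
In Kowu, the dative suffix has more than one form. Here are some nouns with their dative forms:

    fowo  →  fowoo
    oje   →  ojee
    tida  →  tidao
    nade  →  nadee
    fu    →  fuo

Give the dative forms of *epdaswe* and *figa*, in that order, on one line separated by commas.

The alternation tracks the last vowel of the stem — -e when the last vowel of the stem is a front vowel (*oje*, *nade*); -o when the last vowel of the stem is a back vowel (*fowo*, *tida*, *fu*).
Since the last vowel of *epdaswe* is /e/ (a front vowel), it takes -e, giving *epdaswee*.
*figa* — last vowel /a/ (a back vowel) → -o → *figao*.

epdaswee, figao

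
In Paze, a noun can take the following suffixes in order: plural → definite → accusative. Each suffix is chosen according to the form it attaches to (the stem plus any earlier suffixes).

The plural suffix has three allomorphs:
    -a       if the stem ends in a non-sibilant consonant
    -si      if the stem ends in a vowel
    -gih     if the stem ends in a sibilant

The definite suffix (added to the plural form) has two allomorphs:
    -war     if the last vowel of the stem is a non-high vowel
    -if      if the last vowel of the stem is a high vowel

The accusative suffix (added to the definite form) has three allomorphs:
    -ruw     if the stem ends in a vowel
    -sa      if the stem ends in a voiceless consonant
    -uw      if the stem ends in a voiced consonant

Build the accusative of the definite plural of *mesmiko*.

*mesmiko*: final sound = /o/, a vowel → -si → *mesmikosi*.
The last vowel of the plural form *mesmikosi* is /i/, which is a high vowel, so the definite suffix is -if, giving *mesmikosiif*.
The final sound of the definite form *mesmikosiif* is /f/, which is a voiceless consonant, so the accusative suffix is -sa, giving *mesmikosiifsa*.

mesmikosiifsa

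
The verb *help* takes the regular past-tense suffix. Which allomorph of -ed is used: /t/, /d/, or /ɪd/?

/t/

The stem *help* ends in a voiceless consonant other than /t/.
The -ed suffix is realized as /ɪd/ after /t, d/; as /t/ after other voiceless consonants; and as /d/ after other voiced sounds.
So -ed on *help* is pronounced /t/.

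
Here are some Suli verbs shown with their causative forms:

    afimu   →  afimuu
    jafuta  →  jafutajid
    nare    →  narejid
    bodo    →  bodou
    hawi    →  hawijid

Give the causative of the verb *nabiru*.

Looking at the last vowel of each stem: -u when the last vowel of the stem is a rounded vowel (*afimu*, *bodo*); -jid when the last vowel of the stem is an unrounded vowel (*jafuta*, *nare*, *hawi*).
Since the last vowel of *nabiru* is /u/ (a rounded vowel), it takes -u, giving *nabiruu*.

nabiruu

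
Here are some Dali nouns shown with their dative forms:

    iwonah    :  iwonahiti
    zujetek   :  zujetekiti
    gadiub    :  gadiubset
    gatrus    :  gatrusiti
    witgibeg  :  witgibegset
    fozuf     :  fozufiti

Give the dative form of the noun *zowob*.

zowobset

Looking at the final consonant of each stem: -iti when the stem ends in a voiceless consonant (*iwonah*, *zujetek*, *gatrus*, *fozuf*); -set when the stem ends in a voiced consonant (*gadiub*, *witgibeg*).
Since the final consonant of *zowob* is /b/ (voiced), it takes -set, giving *zowobset*.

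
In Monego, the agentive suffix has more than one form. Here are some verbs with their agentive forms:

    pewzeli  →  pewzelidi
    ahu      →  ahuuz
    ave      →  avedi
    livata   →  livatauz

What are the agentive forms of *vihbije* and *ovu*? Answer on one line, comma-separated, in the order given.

vihbijedi, ovuuz

The suffix is conditioned by the last vowel: -di when the last vowel of the stem is a front vowel (*pewzeli*, *ave*); -uz when the last vowel of the stem is a back vowel (*ahu*, *livata*).
The last vowel of *vihbije* is /e/, which is a front vowel, so the suffix is -di, giving *vihbijedi*.
The last vowel of *ovu* is /u/, which is a back vowel, so the suffix is -uz, giving *ovuuz*.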